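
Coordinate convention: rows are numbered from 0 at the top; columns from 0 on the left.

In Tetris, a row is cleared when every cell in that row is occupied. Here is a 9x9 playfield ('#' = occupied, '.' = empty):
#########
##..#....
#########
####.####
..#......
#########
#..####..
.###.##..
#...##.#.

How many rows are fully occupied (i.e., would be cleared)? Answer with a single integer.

Check each row:
  row 0: 0 empty cells -> FULL (clear)
  row 1: 6 empty cells -> not full
  row 2: 0 empty cells -> FULL (clear)
  row 3: 1 empty cell -> not full
  row 4: 8 empty cells -> not full
  row 5: 0 empty cells -> FULL (clear)
  row 6: 4 empty cells -> not full
  row 7: 4 empty cells -> not full
  row 8: 5 empty cells -> not full
Total rows cleared: 3

Answer: 3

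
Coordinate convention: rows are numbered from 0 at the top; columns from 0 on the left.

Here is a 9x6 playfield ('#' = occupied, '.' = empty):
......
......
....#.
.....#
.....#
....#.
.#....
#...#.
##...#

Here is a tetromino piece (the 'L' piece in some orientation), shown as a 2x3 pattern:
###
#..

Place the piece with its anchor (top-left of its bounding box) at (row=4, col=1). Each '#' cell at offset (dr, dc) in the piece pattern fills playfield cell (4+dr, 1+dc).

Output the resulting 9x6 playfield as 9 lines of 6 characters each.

Answer: ......
......
....#.
.....#
.###.#
.#..#.
.#....
#...#.
##...#

Derivation:
Fill (4+0,1+0) = (4,1)
Fill (4+0,1+1) = (4,2)
Fill (4+0,1+2) = (4,3)
Fill (4+1,1+0) = (5,1)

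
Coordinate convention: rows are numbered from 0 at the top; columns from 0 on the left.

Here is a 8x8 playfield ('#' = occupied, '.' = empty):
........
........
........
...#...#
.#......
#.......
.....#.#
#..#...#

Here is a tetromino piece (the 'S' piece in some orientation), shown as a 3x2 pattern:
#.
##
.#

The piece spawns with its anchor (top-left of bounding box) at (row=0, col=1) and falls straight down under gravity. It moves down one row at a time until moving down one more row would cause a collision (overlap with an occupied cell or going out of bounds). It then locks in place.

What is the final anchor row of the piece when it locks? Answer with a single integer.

Spawn at (row=0, col=1). Try each row:
  row 0: fits
  row 1: fits
  row 2: fits
  row 3: blocked -> lock at row 2

Answer: 2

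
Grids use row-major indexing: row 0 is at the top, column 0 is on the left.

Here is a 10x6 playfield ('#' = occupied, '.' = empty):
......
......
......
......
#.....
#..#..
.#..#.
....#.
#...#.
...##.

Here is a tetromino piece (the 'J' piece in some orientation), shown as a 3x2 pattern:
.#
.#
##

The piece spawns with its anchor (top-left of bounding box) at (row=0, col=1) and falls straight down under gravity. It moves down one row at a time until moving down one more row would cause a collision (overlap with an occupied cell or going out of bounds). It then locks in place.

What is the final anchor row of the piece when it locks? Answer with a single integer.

Spawn at (row=0, col=1). Try each row:
  row 0: fits
  row 1: fits
  row 2: fits
  row 3: fits
  row 4: blocked -> lock at row 3

Answer: 3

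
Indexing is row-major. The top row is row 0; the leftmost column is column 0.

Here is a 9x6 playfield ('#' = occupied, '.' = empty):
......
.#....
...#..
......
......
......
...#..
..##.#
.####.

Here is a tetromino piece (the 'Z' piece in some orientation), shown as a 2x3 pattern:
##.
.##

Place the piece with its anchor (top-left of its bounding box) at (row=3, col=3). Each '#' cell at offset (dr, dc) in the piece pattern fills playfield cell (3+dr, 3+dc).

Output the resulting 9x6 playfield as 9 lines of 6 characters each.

Fill (3+0,3+0) = (3,3)
Fill (3+0,3+1) = (3,4)
Fill (3+1,3+1) = (4,4)
Fill (3+1,3+2) = (4,5)

Answer: ......
.#....
...#..
...##.
....##
......
...#..
..##.#
.####.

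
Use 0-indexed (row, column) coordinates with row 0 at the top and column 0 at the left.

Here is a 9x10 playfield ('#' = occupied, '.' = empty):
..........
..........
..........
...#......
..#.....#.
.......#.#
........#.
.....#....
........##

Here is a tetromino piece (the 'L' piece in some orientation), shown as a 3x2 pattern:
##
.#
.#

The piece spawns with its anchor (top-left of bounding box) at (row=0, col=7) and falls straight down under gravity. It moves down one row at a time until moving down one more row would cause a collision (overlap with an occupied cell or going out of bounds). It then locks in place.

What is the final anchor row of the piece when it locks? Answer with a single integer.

Spawn at (row=0, col=7). Try each row:
  row 0: fits
  row 1: fits
  row 2: blocked -> lock at row 1

Answer: 1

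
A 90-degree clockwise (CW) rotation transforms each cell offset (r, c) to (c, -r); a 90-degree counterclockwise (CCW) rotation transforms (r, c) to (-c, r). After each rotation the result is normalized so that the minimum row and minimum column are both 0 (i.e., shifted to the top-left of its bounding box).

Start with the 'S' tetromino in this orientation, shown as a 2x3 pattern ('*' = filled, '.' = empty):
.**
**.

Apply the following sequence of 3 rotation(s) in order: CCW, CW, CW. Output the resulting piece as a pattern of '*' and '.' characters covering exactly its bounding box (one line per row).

Start:
.**
**.
After rotation 1 (CCW):
*.
**
.*
After rotation 2 (CW):
.**
**.
After rotation 3 (CW):
*.
**
.*

Answer: *.
**
.*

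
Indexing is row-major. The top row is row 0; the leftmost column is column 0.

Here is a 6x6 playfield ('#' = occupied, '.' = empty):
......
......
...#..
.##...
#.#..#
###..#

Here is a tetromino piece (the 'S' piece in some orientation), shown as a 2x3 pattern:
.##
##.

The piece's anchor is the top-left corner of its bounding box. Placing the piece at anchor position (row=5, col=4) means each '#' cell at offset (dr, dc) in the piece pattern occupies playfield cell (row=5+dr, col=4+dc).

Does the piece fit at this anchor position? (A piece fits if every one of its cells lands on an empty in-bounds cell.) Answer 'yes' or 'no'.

Answer: no

Derivation:
Check each piece cell at anchor (5, 4):
  offset (0,1) -> (5,5): occupied ('#') -> FAIL
  offset (0,2) -> (5,6): out of bounds -> FAIL
  offset (1,0) -> (6,4): out of bounds -> FAIL
  offset (1,1) -> (6,5): out of bounds -> FAIL
All cells valid: no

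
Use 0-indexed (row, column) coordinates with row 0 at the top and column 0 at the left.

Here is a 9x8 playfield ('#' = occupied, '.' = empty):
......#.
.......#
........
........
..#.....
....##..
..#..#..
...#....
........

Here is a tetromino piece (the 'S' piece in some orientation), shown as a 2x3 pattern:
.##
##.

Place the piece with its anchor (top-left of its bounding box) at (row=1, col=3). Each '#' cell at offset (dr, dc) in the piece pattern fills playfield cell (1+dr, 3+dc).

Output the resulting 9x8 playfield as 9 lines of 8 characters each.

Fill (1+0,3+1) = (1,4)
Fill (1+0,3+2) = (1,5)
Fill (1+1,3+0) = (2,3)
Fill (1+1,3+1) = (2,4)

Answer: ......#.
....##.#
...##...
........
..#.....
....##..
..#..#..
...#....
........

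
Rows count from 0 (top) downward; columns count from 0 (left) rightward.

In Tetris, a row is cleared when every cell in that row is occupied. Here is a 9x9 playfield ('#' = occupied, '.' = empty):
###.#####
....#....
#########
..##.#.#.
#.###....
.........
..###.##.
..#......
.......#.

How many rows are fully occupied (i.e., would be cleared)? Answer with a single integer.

Check each row:
  row 0: 1 empty cell -> not full
  row 1: 8 empty cells -> not full
  row 2: 0 empty cells -> FULL (clear)
  row 3: 5 empty cells -> not full
  row 4: 5 empty cells -> not full
  row 5: 9 empty cells -> not full
  row 6: 4 empty cells -> not full
  row 7: 8 empty cells -> not full
  row 8: 8 empty cells -> not full
Total rows cleared: 1

Answer: 1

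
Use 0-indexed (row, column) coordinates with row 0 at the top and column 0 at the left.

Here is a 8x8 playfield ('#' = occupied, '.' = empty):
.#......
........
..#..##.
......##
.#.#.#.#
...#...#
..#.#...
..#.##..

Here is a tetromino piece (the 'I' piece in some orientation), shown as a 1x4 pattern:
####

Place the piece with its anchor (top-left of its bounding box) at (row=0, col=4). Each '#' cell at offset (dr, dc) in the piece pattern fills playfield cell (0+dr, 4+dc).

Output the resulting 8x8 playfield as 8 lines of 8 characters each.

Fill (0+0,4+0) = (0,4)
Fill (0+0,4+1) = (0,5)
Fill (0+0,4+2) = (0,6)
Fill (0+0,4+3) = (0,7)

Answer: .#..####
........
..#..##.
......##
.#.#.#.#
...#...#
..#.#...
..#.##..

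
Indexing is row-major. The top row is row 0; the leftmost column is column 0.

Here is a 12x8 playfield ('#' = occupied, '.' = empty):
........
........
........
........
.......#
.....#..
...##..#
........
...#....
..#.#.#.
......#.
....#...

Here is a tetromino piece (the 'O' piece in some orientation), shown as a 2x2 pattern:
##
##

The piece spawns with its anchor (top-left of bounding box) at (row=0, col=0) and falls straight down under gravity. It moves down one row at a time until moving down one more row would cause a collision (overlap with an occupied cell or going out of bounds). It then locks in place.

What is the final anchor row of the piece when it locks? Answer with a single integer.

Spawn at (row=0, col=0). Try each row:
  row 0: fits
  row 1: fits
  row 2: fits
  row 3: fits
  row 4: fits
  row 5: fits
  row 6: fits
  row 7: fits
  row 8: fits
  row 9: fits
  row 10: fits
  row 11: blocked -> lock at row 10

Answer: 10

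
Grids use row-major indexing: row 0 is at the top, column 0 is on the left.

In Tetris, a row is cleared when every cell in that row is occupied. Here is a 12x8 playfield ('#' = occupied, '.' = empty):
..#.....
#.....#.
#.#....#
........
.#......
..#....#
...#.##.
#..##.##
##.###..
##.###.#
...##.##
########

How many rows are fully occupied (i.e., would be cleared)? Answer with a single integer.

Answer: 1

Derivation:
Check each row:
  row 0: 7 empty cells -> not full
  row 1: 6 empty cells -> not full
  row 2: 5 empty cells -> not full
  row 3: 8 empty cells -> not full
  row 4: 7 empty cells -> not full
  row 5: 6 empty cells -> not full
  row 6: 5 empty cells -> not full
  row 7: 3 empty cells -> not full
  row 8: 3 empty cells -> not full
  row 9: 2 empty cells -> not full
  row 10: 4 empty cells -> not full
  row 11: 0 empty cells -> FULL (clear)
Total rows cleared: 1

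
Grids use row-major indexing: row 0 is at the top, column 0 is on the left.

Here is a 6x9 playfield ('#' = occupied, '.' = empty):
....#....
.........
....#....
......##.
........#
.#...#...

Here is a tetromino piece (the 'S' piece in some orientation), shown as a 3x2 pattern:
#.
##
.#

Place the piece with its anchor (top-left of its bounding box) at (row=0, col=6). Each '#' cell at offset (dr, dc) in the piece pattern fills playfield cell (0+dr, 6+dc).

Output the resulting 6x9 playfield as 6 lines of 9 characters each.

Fill (0+0,6+0) = (0,6)
Fill (0+1,6+0) = (1,6)
Fill (0+1,6+1) = (1,7)
Fill (0+2,6+1) = (2,7)

Answer: ....#.#..
......##.
....#..#.
......##.
........#
.#...#...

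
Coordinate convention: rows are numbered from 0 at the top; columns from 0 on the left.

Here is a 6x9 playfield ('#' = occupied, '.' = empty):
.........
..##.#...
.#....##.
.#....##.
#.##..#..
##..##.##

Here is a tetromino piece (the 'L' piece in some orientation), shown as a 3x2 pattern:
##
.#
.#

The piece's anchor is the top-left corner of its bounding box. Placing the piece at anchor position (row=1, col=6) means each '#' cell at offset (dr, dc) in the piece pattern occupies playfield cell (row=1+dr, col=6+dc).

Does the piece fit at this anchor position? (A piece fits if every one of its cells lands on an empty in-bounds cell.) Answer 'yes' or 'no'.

Check each piece cell at anchor (1, 6):
  offset (0,0) -> (1,6): empty -> OK
  offset (0,1) -> (1,7): empty -> OK
  offset (1,1) -> (2,7): occupied ('#') -> FAIL
  offset (2,1) -> (3,7): occupied ('#') -> FAIL
All cells valid: no

Answer: no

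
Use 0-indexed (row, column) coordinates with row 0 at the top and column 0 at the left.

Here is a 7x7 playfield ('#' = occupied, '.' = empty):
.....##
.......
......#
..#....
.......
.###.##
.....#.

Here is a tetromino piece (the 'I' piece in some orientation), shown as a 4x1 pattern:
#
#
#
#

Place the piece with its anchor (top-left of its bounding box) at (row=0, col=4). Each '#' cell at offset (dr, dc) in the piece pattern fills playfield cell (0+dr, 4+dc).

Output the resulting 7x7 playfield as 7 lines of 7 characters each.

Answer: ....###
....#..
....#.#
..#.#..
.......
.###.##
.....#.

Derivation:
Fill (0+0,4+0) = (0,4)
Fill (0+1,4+0) = (1,4)
Fill (0+2,4+0) = (2,4)
Fill (0+3,4+0) = (3,4)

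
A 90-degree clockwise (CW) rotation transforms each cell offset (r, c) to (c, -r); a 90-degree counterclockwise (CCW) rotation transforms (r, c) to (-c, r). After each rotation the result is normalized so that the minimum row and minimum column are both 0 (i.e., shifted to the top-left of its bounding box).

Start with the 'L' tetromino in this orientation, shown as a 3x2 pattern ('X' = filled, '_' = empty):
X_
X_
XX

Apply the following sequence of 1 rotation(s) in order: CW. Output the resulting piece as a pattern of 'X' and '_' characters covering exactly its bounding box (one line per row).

Answer: XXX
X__

Derivation:
Start:
X_
X_
XX
After rotation 1 (CW):
XXX
X__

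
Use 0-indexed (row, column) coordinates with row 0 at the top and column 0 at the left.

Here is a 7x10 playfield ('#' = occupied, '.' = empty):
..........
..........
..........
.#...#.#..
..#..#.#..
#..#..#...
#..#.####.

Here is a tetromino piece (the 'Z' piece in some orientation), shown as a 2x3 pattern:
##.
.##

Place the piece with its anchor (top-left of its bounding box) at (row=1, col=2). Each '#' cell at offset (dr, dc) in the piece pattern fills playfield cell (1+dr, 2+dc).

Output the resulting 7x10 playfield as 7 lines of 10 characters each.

Answer: ..........
..##......
...##.....
.#...#.#..
..#..#.#..
#..#..#...
#..#.####.

Derivation:
Fill (1+0,2+0) = (1,2)
Fill (1+0,2+1) = (1,3)
Fill (1+1,2+1) = (2,3)
Fill (1+1,2+2) = (2,4)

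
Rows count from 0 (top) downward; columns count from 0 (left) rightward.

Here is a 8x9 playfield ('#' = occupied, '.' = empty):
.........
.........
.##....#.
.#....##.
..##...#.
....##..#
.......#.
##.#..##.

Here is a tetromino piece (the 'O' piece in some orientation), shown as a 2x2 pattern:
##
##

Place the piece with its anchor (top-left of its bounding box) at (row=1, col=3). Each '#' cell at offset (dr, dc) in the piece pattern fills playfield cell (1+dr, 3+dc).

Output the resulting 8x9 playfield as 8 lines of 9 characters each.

Answer: .........
...##....
.####..#.
.#....##.
..##...#.
....##..#
.......#.
##.#..##.

Derivation:
Fill (1+0,3+0) = (1,3)
Fill (1+0,3+1) = (1,4)
Fill (1+1,3+0) = (2,3)
Fill (1+1,3+1) = (2,4)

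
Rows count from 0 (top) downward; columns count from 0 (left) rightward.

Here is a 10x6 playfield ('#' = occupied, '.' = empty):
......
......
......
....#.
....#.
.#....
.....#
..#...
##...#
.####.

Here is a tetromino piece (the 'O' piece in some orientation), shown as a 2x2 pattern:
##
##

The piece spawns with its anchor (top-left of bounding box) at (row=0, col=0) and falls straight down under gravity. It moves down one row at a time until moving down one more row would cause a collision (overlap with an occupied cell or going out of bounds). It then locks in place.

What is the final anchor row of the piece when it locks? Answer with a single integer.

Spawn at (row=0, col=0). Try each row:
  row 0: fits
  row 1: fits
  row 2: fits
  row 3: fits
  row 4: blocked -> lock at row 3

Answer: 3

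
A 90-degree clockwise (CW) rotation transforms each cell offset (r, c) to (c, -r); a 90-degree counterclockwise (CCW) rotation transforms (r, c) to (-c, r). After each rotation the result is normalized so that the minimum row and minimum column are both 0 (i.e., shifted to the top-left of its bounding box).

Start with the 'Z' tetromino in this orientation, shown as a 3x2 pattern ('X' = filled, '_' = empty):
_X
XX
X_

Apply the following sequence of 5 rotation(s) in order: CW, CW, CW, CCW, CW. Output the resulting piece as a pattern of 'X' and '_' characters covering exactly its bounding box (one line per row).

Start:
_X
XX
X_
After rotation 1 (CW):
XX_
_XX
After rotation 2 (CW):
_X
XX
X_
After rotation 3 (CW):
XX_
_XX
After rotation 4 (CCW):
_X
XX
X_
After rotation 5 (CW):
XX_
_XX

Answer: XX_
_XX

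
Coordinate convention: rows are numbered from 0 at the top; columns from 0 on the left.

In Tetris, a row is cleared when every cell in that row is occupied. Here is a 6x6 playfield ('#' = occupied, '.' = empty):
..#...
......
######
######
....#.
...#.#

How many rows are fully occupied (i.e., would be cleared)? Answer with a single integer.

Answer: 2

Derivation:
Check each row:
  row 0: 5 empty cells -> not full
  row 1: 6 empty cells -> not full
  row 2: 0 empty cells -> FULL (clear)
  row 3: 0 empty cells -> FULL (clear)
  row 4: 5 empty cells -> not full
  row 5: 4 empty cells -> not full
Total rows cleared: 2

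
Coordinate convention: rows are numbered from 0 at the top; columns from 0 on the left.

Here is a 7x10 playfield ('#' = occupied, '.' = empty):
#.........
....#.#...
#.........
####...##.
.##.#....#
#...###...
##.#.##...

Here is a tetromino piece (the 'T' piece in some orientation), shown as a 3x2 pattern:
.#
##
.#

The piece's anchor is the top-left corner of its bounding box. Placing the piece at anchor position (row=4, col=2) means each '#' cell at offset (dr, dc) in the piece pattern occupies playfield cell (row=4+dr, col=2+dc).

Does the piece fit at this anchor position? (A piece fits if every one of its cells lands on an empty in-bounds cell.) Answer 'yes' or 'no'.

Answer: no

Derivation:
Check each piece cell at anchor (4, 2):
  offset (0,1) -> (4,3): empty -> OK
  offset (1,0) -> (5,2): empty -> OK
  offset (1,1) -> (5,3): empty -> OK
  offset (2,1) -> (6,3): occupied ('#') -> FAIL
All cells valid: no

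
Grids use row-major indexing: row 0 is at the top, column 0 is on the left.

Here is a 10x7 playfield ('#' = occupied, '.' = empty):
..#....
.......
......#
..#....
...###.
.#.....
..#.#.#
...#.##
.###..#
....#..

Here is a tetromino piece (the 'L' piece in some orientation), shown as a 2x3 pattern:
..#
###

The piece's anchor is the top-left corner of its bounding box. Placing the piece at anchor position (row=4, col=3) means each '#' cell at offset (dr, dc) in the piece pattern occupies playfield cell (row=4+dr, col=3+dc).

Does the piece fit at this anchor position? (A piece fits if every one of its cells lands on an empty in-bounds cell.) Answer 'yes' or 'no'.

Check each piece cell at anchor (4, 3):
  offset (0,2) -> (4,5): occupied ('#') -> FAIL
  offset (1,0) -> (5,3): empty -> OK
  offset (1,1) -> (5,4): empty -> OK
  offset (1,2) -> (5,5): empty -> OK
All cells valid: no

Answer: no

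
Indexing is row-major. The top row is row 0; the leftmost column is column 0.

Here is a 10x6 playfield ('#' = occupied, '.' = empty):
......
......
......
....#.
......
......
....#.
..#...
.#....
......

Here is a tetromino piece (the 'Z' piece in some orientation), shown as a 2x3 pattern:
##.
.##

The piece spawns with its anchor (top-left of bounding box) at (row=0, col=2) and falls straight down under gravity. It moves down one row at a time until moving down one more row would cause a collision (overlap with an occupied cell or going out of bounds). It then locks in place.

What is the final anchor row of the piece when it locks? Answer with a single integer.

Spawn at (row=0, col=2). Try each row:
  row 0: fits
  row 1: fits
  row 2: blocked -> lock at row 1

Answer: 1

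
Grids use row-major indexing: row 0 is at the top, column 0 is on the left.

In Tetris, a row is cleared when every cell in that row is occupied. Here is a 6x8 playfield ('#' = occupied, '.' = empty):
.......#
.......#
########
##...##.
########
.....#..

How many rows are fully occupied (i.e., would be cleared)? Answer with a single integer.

Answer: 2

Derivation:
Check each row:
  row 0: 7 empty cells -> not full
  row 1: 7 empty cells -> not full
  row 2: 0 empty cells -> FULL (clear)
  row 3: 4 empty cells -> not full
  row 4: 0 empty cells -> FULL (clear)
  row 5: 7 empty cells -> not full
Total rows cleared: 2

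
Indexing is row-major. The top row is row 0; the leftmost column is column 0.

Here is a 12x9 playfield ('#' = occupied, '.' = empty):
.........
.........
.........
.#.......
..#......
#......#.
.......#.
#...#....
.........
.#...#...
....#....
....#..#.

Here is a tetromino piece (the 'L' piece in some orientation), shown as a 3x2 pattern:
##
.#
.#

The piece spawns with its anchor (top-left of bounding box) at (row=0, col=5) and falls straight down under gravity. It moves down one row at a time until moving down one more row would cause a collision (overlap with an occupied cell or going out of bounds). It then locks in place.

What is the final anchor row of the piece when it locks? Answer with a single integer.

Spawn at (row=0, col=5). Try each row:
  row 0: fits
  row 1: fits
  row 2: fits
  row 3: fits
  row 4: fits
  row 5: fits
  row 6: fits
  row 7: fits
  row 8: fits
  row 9: blocked -> lock at row 8

Answer: 8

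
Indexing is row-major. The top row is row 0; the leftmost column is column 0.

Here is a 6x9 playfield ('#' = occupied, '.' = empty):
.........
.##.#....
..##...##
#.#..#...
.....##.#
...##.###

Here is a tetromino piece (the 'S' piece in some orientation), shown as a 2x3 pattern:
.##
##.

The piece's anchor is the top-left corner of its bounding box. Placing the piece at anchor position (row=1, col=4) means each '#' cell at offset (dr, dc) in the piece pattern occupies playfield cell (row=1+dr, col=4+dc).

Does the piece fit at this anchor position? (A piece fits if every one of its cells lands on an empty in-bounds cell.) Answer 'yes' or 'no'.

Check each piece cell at anchor (1, 4):
  offset (0,1) -> (1,5): empty -> OK
  offset (0,2) -> (1,6): empty -> OK
  offset (1,0) -> (2,4): empty -> OK
  offset (1,1) -> (2,5): empty -> OK
All cells valid: yes

Answer: yes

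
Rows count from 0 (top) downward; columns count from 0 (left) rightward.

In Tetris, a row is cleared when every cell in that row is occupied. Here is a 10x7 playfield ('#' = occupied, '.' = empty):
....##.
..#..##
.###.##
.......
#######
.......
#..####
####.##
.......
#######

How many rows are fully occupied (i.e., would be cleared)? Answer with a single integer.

Answer: 2

Derivation:
Check each row:
  row 0: 5 empty cells -> not full
  row 1: 4 empty cells -> not full
  row 2: 2 empty cells -> not full
  row 3: 7 empty cells -> not full
  row 4: 0 empty cells -> FULL (clear)
  row 5: 7 empty cells -> not full
  row 6: 2 empty cells -> not full
  row 7: 1 empty cell -> not full
  row 8: 7 empty cells -> not full
  row 9: 0 empty cells -> FULL (clear)
Total rows cleared: 2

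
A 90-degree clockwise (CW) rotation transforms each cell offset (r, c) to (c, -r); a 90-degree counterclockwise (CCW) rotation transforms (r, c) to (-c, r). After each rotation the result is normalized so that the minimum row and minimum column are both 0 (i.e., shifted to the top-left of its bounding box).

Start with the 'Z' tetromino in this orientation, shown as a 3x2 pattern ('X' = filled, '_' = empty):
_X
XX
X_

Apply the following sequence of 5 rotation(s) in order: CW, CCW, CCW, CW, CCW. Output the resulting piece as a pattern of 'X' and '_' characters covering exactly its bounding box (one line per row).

Start:
_X
XX
X_
After rotation 1 (CW):
XX_
_XX
After rotation 2 (CCW):
_X
XX
X_
After rotation 3 (CCW):
XX_
_XX
After rotation 4 (CW):
_X
XX
X_
After rotation 5 (CCW):
XX_
_XX

Answer: XX_
_XX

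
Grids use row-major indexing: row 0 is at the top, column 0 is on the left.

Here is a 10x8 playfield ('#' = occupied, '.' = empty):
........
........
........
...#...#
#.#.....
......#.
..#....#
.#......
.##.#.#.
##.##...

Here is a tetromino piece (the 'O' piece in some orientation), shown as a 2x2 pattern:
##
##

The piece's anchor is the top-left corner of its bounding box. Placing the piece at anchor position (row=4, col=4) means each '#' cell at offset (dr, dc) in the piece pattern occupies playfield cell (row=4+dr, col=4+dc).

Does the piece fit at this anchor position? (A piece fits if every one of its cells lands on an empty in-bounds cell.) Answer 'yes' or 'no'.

Answer: yes

Derivation:
Check each piece cell at anchor (4, 4):
  offset (0,0) -> (4,4): empty -> OK
  offset (0,1) -> (4,5): empty -> OK
  offset (1,0) -> (5,4): empty -> OK
  offset (1,1) -> (5,5): empty -> OK
All cells valid: yes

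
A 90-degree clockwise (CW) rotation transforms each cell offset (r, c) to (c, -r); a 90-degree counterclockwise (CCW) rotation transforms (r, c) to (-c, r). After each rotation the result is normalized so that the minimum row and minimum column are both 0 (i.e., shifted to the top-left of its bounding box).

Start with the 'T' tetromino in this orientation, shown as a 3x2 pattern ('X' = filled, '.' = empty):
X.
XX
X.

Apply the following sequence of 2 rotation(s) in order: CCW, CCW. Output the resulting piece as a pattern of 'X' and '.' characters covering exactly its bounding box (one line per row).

Start:
X.
XX
X.
After rotation 1 (CCW):
.X.
XXX
After rotation 2 (CCW):
.X
XX
.X

Answer: .X
XX
.X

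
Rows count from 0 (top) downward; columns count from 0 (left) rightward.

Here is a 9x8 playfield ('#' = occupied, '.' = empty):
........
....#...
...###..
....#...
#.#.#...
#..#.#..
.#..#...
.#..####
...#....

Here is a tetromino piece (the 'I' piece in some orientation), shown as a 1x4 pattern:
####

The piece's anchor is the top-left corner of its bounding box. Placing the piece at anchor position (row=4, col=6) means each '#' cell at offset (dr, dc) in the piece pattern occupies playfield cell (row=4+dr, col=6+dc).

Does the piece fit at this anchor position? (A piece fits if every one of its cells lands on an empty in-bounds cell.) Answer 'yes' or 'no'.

Check each piece cell at anchor (4, 6):
  offset (0,0) -> (4,6): empty -> OK
  offset (0,1) -> (4,7): empty -> OK
  offset (0,2) -> (4,8): out of bounds -> FAIL
  offset (0,3) -> (4,9): out of bounds -> FAIL
All cells valid: no

Answer: no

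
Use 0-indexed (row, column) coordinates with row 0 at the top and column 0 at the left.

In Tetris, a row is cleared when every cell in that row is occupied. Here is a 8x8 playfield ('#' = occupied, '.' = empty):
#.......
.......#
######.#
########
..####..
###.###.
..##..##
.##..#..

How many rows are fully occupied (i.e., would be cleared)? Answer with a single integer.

Check each row:
  row 0: 7 empty cells -> not full
  row 1: 7 empty cells -> not full
  row 2: 1 empty cell -> not full
  row 3: 0 empty cells -> FULL (clear)
  row 4: 4 empty cells -> not full
  row 5: 2 empty cells -> not full
  row 6: 4 empty cells -> not full
  row 7: 5 empty cells -> not full
Total rows cleared: 1

Answer: 1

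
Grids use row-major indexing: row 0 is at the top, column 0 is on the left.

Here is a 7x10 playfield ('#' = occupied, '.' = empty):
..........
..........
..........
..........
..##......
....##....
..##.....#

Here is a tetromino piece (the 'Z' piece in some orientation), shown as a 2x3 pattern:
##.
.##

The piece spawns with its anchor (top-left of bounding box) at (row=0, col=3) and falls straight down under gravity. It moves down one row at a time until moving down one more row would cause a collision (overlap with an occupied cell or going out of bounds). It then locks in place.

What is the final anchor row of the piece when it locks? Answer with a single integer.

Spawn at (row=0, col=3). Try each row:
  row 0: fits
  row 1: fits
  row 2: fits
  row 3: fits
  row 4: blocked -> lock at row 3

Answer: 3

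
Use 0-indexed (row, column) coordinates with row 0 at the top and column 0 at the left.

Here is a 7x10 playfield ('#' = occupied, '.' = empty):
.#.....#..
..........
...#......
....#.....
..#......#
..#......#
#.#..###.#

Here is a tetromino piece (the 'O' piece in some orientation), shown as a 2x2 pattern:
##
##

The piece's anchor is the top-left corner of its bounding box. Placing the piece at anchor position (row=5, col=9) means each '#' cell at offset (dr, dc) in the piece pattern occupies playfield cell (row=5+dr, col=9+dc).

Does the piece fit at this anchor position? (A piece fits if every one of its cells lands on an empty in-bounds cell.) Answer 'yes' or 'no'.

Answer: no

Derivation:
Check each piece cell at anchor (5, 9):
  offset (0,0) -> (5,9): occupied ('#') -> FAIL
  offset (0,1) -> (5,10): out of bounds -> FAIL
  offset (1,0) -> (6,9): occupied ('#') -> FAIL
  offset (1,1) -> (6,10): out of bounds -> FAIL
All cells valid: no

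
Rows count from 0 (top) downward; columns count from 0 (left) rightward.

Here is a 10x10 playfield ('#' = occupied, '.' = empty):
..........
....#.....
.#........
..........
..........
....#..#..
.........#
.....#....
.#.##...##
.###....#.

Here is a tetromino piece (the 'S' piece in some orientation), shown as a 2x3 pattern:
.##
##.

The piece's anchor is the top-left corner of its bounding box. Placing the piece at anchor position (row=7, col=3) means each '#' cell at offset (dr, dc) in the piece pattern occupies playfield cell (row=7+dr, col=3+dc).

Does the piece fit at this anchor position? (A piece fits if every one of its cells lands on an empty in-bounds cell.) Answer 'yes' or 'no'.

Answer: no

Derivation:
Check each piece cell at anchor (7, 3):
  offset (0,1) -> (7,4): empty -> OK
  offset (0,2) -> (7,5): occupied ('#') -> FAIL
  offset (1,0) -> (8,3): occupied ('#') -> FAIL
  offset (1,1) -> (8,4): occupied ('#') -> FAIL
All cells valid: no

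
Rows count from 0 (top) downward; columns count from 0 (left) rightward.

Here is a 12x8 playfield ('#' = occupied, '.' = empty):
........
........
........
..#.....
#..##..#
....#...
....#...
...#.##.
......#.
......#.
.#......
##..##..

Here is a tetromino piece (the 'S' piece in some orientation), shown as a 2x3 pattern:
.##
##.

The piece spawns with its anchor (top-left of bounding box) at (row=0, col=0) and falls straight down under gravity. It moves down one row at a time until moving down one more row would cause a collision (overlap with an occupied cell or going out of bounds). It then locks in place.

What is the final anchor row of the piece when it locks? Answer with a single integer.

Spawn at (row=0, col=0). Try each row:
  row 0: fits
  row 1: fits
  row 2: fits
  row 3: blocked -> lock at row 2

Answer: 2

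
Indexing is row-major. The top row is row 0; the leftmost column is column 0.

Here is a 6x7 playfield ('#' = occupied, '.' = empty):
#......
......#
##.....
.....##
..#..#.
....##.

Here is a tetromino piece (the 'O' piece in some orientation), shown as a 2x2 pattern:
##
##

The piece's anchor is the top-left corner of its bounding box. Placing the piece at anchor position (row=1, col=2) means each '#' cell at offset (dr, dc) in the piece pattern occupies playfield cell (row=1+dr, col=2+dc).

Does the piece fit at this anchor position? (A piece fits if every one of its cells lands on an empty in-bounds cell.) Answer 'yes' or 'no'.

Answer: yes

Derivation:
Check each piece cell at anchor (1, 2):
  offset (0,0) -> (1,2): empty -> OK
  offset (0,1) -> (1,3): empty -> OK
  offset (1,0) -> (2,2): empty -> OK
  offset (1,1) -> (2,3): empty -> OK
All cells valid: yes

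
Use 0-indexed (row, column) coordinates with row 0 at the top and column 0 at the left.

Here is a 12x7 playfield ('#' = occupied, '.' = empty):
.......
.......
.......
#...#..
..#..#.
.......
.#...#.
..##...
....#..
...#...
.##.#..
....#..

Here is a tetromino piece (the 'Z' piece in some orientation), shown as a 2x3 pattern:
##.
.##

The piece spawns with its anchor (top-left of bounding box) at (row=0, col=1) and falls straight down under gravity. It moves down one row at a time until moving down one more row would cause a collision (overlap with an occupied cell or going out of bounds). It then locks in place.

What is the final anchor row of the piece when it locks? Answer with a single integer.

Spawn at (row=0, col=1). Try each row:
  row 0: fits
  row 1: fits
  row 2: fits
  row 3: blocked -> lock at row 2

Answer: 2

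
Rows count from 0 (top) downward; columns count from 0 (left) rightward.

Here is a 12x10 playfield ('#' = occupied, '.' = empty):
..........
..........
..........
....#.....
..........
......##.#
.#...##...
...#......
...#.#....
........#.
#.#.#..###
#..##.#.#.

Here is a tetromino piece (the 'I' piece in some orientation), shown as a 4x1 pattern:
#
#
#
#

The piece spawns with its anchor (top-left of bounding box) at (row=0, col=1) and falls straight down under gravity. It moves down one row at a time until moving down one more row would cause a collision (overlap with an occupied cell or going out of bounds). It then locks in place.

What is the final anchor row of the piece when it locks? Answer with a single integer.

Answer: 2

Derivation:
Spawn at (row=0, col=1). Try each row:
  row 0: fits
  row 1: fits
  row 2: fits
  row 3: blocked -> lock at row 2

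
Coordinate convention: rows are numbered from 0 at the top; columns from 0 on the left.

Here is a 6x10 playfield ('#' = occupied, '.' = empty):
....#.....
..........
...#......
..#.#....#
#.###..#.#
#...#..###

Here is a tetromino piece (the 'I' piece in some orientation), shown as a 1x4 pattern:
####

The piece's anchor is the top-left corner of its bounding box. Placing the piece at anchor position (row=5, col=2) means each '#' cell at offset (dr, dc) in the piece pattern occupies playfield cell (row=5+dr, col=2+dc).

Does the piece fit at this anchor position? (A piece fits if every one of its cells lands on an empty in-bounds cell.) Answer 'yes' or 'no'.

Check each piece cell at anchor (5, 2):
  offset (0,0) -> (5,2): empty -> OK
  offset (0,1) -> (5,3): empty -> OK
  offset (0,2) -> (5,4): occupied ('#') -> FAIL
  offset (0,3) -> (5,5): empty -> OK
All cells valid: no

Answer: no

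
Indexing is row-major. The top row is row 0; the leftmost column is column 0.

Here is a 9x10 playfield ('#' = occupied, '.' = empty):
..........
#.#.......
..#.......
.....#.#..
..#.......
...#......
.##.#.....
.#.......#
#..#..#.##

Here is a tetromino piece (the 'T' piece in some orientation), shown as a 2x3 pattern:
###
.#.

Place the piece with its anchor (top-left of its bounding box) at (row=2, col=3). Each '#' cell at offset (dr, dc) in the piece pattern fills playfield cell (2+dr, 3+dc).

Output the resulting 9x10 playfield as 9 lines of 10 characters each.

Answer: ..........
#.#.......
..####....
....##.#..
..#.......
...#......
.##.#.....
.#.......#
#..#..#.##

Derivation:
Fill (2+0,3+0) = (2,3)
Fill (2+0,3+1) = (2,4)
Fill (2+0,3+2) = (2,5)
Fill (2+1,3+1) = (3,4)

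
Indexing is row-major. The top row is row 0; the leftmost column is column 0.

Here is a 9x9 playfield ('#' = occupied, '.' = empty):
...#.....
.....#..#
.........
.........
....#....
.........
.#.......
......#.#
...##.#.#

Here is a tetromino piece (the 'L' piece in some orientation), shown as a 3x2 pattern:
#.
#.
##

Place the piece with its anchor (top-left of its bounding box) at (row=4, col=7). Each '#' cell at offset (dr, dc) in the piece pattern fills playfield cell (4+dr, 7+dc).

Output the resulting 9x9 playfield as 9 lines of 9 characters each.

Answer: ...#.....
.....#..#
.........
.........
....#..#.
.......#.
.#.....##
......#.#
...##.#.#

Derivation:
Fill (4+0,7+0) = (4,7)
Fill (4+1,7+0) = (5,7)
Fill (4+2,7+0) = (6,7)
Fill (4+2,7+1) = (6,8)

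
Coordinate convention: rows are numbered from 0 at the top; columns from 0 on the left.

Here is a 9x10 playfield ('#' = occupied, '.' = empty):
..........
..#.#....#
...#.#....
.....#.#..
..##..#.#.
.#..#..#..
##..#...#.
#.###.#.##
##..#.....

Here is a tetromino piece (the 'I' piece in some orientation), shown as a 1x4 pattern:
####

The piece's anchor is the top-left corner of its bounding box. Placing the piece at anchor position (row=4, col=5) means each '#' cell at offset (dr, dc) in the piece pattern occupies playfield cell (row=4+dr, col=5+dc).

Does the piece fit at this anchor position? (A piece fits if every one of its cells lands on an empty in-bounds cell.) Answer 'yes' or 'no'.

Check each piece cell at anchor (4, 5):
  offset (0,0) -> (4,5): empty -> OK
  offset (0,1) -> (4,6): occupied ('#') -> FAIL
  offset (0,2) -> (4,7): empty -> OK
  offset (0,3) -> (4,8): occupied ('#') -> FAIL
All cells valid: no

Answer: no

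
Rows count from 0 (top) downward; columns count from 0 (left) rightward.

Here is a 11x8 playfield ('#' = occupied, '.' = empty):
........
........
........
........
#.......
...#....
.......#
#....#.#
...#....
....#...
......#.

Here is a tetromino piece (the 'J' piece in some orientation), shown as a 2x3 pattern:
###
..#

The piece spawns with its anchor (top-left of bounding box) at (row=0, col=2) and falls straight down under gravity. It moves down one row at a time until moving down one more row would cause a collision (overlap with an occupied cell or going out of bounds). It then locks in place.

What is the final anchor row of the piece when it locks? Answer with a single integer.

Answer: 4

Derivation:
Spawn at (row=0, col=2). Try each row:
  row 0: fits
  row 1: fits
  row 2: fits
  row 3: fits
  row 4: fits
  row 5: blocked -> lock at row 4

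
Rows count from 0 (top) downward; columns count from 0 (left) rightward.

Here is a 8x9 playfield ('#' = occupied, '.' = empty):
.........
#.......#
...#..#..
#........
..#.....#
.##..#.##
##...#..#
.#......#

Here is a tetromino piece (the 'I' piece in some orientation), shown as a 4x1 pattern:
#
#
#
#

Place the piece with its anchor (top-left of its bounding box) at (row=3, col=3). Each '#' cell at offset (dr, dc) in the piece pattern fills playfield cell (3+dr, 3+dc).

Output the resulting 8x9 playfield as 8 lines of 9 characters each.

Fill (3+0,3+0) = (3,3)
Fill (3+1,3+0) = (4,3)
Fill (3+2,3+0) = (5,3)
Fill (3+3,3+0) = (6,3)

Answer: .........
#.......#
...#..#..
#..#.....
..##....#
.###.#.##
##.#.#..#
.#......#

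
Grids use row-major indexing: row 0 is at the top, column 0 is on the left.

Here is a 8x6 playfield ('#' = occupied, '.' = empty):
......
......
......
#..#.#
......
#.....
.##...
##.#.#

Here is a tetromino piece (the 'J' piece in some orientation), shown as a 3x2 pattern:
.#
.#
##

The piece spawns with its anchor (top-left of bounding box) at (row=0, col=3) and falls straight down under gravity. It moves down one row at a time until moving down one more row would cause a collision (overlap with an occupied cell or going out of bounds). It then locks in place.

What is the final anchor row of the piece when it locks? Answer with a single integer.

Spawn at (row=0, col=3). Try each row:
  row 0: fits
  row 1: blocked -> lock at row 0

Answer: 0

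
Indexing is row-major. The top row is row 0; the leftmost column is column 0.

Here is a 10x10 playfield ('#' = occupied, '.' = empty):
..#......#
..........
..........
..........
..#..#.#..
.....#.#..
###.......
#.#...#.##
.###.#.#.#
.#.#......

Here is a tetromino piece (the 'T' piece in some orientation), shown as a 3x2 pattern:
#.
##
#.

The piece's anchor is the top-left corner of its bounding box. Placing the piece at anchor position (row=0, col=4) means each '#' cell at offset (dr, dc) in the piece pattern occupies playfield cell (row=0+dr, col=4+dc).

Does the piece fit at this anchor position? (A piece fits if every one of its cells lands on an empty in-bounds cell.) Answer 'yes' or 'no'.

Check each piece cell at anchor (0, 4):
  offset (0,0) -> (0,4): empty -> OK
  offset (1,0) -> (1,4): empty -> OK
  offset (1,1) -> (1,5): empty -> OK
  offset (2,0) -> (2,4): empty -> OK
All cells valid: yes

Answer: yes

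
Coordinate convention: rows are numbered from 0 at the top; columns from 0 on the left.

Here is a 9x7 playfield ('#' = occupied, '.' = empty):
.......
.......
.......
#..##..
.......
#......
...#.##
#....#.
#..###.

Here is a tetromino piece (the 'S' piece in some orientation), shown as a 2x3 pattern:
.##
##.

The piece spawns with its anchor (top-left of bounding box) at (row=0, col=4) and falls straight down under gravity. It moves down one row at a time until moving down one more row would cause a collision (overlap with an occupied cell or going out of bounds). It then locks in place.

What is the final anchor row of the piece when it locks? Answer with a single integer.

Spawn at (row=0, col=4). Try each row:
  row 0: fits
  row 1: fits
  row 2: blocked -> lock at row 1

Answer: 1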